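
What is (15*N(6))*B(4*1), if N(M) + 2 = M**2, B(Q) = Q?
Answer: 2040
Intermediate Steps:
N(M) = -2 + M**2
(15*N(6))*B(4*1) = (15*(-2 + 6**2))*(4*1) = (15*(-2 + 36))*4 = (15*34)*4 = 510*4 = 2040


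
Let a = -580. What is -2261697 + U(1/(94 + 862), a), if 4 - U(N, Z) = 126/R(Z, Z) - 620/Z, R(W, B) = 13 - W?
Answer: -38894356558/17197 ≈ -2.2617e+6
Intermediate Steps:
U(N, Z) = 4 - 126/(13 - Z) + 620/Z (U(N, Z) = 4 - (126/(13 - Z) - 620/Z) = 4 - (-620/Z + 126/(13 - Z)) = 4 + (-126/(13 - Z) + 620/Z) = 4 - 126/(13 - Z) + 620/Z)
-2261697 + U(1/(94 + 862), a) = -2261697 + 2*(-4030 + 2*(-580)² + 347*(-580))/(-580*(-13 - 580)) = -2261697 + 2*(-1/580)*(-4030 + 2*336400 - 201260)/(-593) = -2261697 + 2*(-1/580)*(-1/593)*(-4030 + 672800 - 201260) = -2261697 + 2*(-1/580)*(-1/593)*467510 = -2261697 + 46751/17197 = -38894356558/17197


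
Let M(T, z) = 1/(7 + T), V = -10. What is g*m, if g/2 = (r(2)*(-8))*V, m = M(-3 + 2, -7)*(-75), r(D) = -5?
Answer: 10000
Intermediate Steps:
m = -25/2 (m = -75/(7 + (-3 + 2)) = -75/(7 - 1) = -75/6 = (1/6)*(-75) = -25/2 ≈ -12.500)
g = -800 (g = 2*(-5*(-8)*(-10)) = 2*(40*(-10)) = 2*(-400) = -800)
g*m = -800*(-25/2) = 10000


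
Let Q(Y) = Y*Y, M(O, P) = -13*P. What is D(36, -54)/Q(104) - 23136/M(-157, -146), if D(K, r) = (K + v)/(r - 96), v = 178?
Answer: -721851011/59217600 ≈ -12.190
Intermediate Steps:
D(K, r) = (178 + K)/(-96 + r) (D(K, r) = (K + 178)/(r - 96) = (178 + K)/(-96 + r))
Q(Y) = Y**2
D(36, -54)/Q(104) - 23136/M(-157, -146) = ((178 + 36)/(-96 - 54))/(104**2) - 23136/((-13*(-146))) = (214/(-150))/10816 - 23136/1898 = -1/150*214*(1/10816) - 23136*1/1898 = -107/75*1/10816 - 11568/949 = -107/811200 - 11568/949 = -721851011/59217600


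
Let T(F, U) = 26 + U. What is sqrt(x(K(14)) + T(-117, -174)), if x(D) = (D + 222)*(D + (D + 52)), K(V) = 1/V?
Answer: sqrt(2240562)/14 ≈ 106.92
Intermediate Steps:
x(D) = (52 + 2*D)*(222 + D) (x(D) = (222 + D)*(D + (52 + D)) = (222 + D)*(52 + 2*D) = (52 + 2*D)*(222 + D))
sqrt(x(K(14)) + T(-117, -174)) = sqrt((11544 + 2*(1/14)**2 + 496/14) + (26 - 174)) = sqrt((11544 + 2*(1/14)**2 + 496*(1/14)) - 148) = sqrt((11544 + 2*(1/196) + 248/7) - 148) = sqrt((11544 + 1/98 + 248/7) - 148) = sqrt(1134785/98 - 148) = sqrt(1120281/98) = sqrt(2240562)/14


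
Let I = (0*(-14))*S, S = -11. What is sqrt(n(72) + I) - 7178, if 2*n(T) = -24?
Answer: -7178 + 2*I*sqrt(3) ≈ -7178.0 + 3.4641*I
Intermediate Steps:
I = 0 (I = (0*(-14))*(-11) = 0*(-11) = 0)
n(T) = -12 (n(T) = (1/2)*(-24) = -12)
sqrt(n(72) + I) - 7178 = sqrt(-12 + 0) - 7178 = sqrt(-12) - 7178 = 2*I*sqrt(3) - 7178 = -7178 + 2*I*sqrt(3)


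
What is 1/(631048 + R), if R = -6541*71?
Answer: 1/166637 ≈ 6.0011e-6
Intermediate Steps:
R = -464411
1/(631048 + R) = 1/(631048 - 464411) = 1/166637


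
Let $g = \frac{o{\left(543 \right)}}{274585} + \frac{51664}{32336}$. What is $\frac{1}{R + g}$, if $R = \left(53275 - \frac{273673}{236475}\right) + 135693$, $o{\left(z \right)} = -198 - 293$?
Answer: $\frac{26245711599075}{4959611141707740569} \approx 5.2919 \cdot 10^{-6}$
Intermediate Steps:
$o{\left(z \right)} = -491$ ($o{\left(z \right)} = -198 - 293 = -491$)
$R = \frac{44685934127}{236475}$ ($R = \left(53275 - \frac{273673}{236475}\right) + 135693 = \frac{12597931952}{236475} + 135693 = \frac{44685934127}{236475} \approx 1.8897 \cdot 10^{5}$)
$g = \frac{885642654}{554936285}$ ($g = - \frac{491}{274585} + \frac{51664}{32336} = \left(-491\right) \frac{1}{274585} + 51664 \cdot \frac{1}{32336} = - \frac{491}{274585} + \frac{3229}{2021} = \frac{885642654}{554936285} \approx 1.5959$)
$\frac{1}{R + g} = \frac{1}{\frac{44685934127}{236475} + \frac{885642654}{554936285}} = \frac{1}{\frac{4959611141707740569}{26245711599075}} = \frac{26245711599075}{4959611141707740569}$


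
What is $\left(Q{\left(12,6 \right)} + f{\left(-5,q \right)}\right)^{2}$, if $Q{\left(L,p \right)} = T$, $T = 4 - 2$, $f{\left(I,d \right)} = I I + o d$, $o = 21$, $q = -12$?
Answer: $50625$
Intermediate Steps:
$f{\left(I,d \right)} = I^{2} + 21 d$ ($f{\left(I,d \right)} = I I + 21 d = I^{2} + 21 d$)
$T = 2$
$Q{\left(L,p \right)} = 2$
$\left(Q{\left(12,6 \right)} + f{\left(-5,q \right)}\right)^{2} = \left(2 + \left(\left(-5\right)^{2} + 21 \left(-12\right)\right)\right)^{2} = \left(2 + \left(25 - 252\right)\right)^{2} = \left(2 - 227\right)^{2} = \left(-225\right)^{2} = 50625$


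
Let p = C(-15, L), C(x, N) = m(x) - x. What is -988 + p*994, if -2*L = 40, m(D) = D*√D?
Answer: 13922 - 14910*I*√15 ≈ 13922.0 - 57746.0*I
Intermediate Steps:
m(D) = D^(3/2)
L = -20 (L = -½*40 = -20)
C(x, N) = x^(3/2) - x
p = 15 - 15*I*√15 (p = (-15)^(3/2) - 1*(-15) = -15*I*√15 + 15 = 15 - 15*I*√15 ≈ 15.0 - 58.095*I)
-988 + p*994 = -988 + (15 - 15*I*√15)*994 = -988 + (14910 - 14910*I*√15) = 13922 - 14910*I*√15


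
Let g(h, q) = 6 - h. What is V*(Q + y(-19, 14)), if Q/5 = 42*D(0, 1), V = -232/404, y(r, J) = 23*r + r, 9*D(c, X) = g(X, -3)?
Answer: 59044/303 ≈ 194.86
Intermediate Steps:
D(c, X) = ⅔ - X/9 (D(c, X) = (6 - X)/9 = ⅔ - X/9)
y(r, J) = 24*r
V = -58/101 (V = -232*1/404 = -58/101 ≈ -0.57426)
Q = 350/3 (Q = 5*(42*(⅔ - ⅑*1)) = 5*(42*(⅔ - ⅑)) = 5*(42*(5/9)) = 5*(70/3) = 350/3 ≈ 116.67)
V*(Q + y(-19, 14)) = -58*(350/3 + 24*(-19))/101 = -58*(350/3 - 456)/101 = -58/101*(-1018/3) = 59044/303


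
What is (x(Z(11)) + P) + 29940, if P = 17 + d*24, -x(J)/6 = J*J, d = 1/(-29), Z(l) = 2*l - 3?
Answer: 805915/29 ≈ 27790.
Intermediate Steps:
Z(l) = -3 + 2*l
d = -1/29 ≈ -0.034483
x(J) = -6*J² (x(J) = -6*J*J = -6*J²)
P = 469/29 (P = 17 - 1/29*24 = 17 - 24/29 = 469/29 ≈ 16.172)
(x(Z(11)) + P) + 29940 = (-6*(-3 + 2*11)² + 469/29) + 29940 = (-6*(-3 + 22)² + 469/29) + 29940 = (-6*19² + 469/29) + 29940 = (-6*361 + 469/29) + 29940 = (-2166 + 469/29) + 29940 = -62345/29 + 29940 = 805915/29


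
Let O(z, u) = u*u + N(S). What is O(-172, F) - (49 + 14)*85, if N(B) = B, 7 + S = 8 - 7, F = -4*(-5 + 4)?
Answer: -5345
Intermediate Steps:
F = 4 (F = -4*(-1) = 4)
S = -6 (S = -7 + (8 - 7) = -7 + 1 = -6)
O(z, u) = -6 + u**2 (O(z, u) = u*u - 6 = u**2 - 6 = -6 + u**2)
O(-172, F) - (49 + 14)*85 = (-6 + 4**2) - (49 + 14)*85 = (-6 + 16) - 63*85 = 10 - 1*5355 = 10 - 5355 = -5345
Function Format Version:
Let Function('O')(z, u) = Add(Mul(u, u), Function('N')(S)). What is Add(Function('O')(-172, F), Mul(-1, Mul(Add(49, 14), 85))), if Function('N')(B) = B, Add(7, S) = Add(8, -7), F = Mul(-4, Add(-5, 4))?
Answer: -5345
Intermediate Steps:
F = 4 (F = Mul(-4, -1) = 4)
S = -6 (S = Add(-7, Add(8, -7)) = Add(-7, 1) = -6)
Function('O')(z, u) = Add(-6, Pow(u, 2)) (Function('O')(z, u) = Add(Mul(u, u), -6) = Add(Pow(u, 2), -6) = Add(-6, Pow(u, 2)))
Add(Function('O')(-172, F), Mul(-1, Mul(Add(49, 14), 85))) = Add(Add(-6, Pow(4, 2)), Mul(-1, Mul(Add(49, 14), 85))) = Add(Add(-6, 16), Mul(-1, Mul(63, 85))) = Add(10, Mul(-1, 5355)) = Add(10, -5355) = -5345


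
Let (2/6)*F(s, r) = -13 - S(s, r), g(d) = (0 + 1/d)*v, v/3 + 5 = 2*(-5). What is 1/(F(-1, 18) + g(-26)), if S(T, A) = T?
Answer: -26/891 ≈ -0.029181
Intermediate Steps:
v = -45 (v = -15 + 3*(2*(-5)) = -15 + 3*(-10) = -15 - 30 = -45)
g(d) = -45/d (g(d) = (0 + 1/d)*(-45) = -45/d)
F(s, r) = -39 - 3*s (F(s, r) = 3*(-13 - s) = -39 - 3*s)
1/(F(-1, 18) + g(-26)) = 1/((-39 - 3*(-1)) - 45/(-26)) = 1/((-39 + 3) - 45*(-1/26)) = 1/(-36 + 45/26) = 1/(-891/26) = -26/891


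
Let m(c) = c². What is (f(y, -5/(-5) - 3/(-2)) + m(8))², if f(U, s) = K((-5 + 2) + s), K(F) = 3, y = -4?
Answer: 4489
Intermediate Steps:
f(U, s) = 3
(f(y, -5/(-5) - 3/(-2)) + m(8))² = (3 + 8²)² = (3 + 64)² = 67² = 4489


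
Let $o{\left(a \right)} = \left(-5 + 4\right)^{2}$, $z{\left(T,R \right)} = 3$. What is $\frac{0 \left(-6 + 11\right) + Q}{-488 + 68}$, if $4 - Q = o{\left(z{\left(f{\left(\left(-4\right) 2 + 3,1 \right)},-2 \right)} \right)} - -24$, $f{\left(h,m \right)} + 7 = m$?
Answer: $\frac{1}{20} \approx 0.05$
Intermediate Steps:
$f{\left(h,m \right)} = -7 + m$
$o{\left(a \right)} = 1$ ($o{\left(a \right)} = \left(-1\right)^{2} = 1$)
$Q = -21$ ($Q = 4 - \left(1 - -24\right) = 4 - \left(1 + 24\right) = 4 - 25 = -21$)
$\frac{0 \left(-6 + 11\right) + Q}{-488 + 68} = \frac{0 \left(-6 + 11\right) - 21}{-488 + 68} = \frac{0 \cdot 5 - 21}{-420} = \left(0 - 21\right) \left(- \frac{1}{420}\right) = \left(-21\right) \left(- \frac{1}{420}\right) = \frac{1}{20}$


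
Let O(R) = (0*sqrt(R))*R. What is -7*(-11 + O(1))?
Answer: 77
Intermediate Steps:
O(R) = 0 (O(R) = 0*R = 0)
-7*(-11 + O(1)) = -7*(-11 + 0) = -7*(-11) = 77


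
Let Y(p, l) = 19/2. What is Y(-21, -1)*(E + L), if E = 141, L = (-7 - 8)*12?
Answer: -741/2 ≈ -370.50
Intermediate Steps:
L = -180 (L = -15*12 = -180)
Y(p, l) = 19/2 (Y(p, l) = 19*(½) = 19/2)
Y(-21, -1)*(E + L) = 19*(141 - 180)/2 = (19/2)*(-39) = -741/2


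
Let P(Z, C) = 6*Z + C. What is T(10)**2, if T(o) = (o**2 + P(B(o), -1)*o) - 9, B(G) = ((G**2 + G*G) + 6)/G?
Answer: 1734489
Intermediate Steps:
B(G) = (6 + 2*G**2)/G (B(G) = ((G**2 + G**2) + 6)/G = (2*G**2 + 6)/G = (6 + 2*G**2)/G)
P(Z, C) = C + 6*Z
T(o) = -9 + o**2 + o*(-1 + 12*o + 36/o) (T(o) = (o**2 + (-1 + 6*(2*o + 6/o))*o) - 9 = (o**2 + (-1 + (12*o + 36/o))*o) - 9 = (o**2 + (-1 + 12*o + 36/o)*o) - 9 = (o**2 + o*(-1 + 12*o + 36/o)) - 9 = -9 + o**2 + o*(-1 + 12*o + 36/o))
T(10)**2 = (27 - 1*10 + 13*10**2)**2 = (27 - 10 + 13*100)**2 = (27 - 10 + 1300)**2 = 1317**2 = 1734489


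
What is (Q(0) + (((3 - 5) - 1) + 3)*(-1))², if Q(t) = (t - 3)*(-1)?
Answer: 9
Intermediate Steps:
Q(t) = 3 - t (Q(t) = (-3 + t)*(-1) = 3 - t)
(Q(0) + (((3 - 5) - 1) + 3)*(-1))² = ((3 - 1*0) + (((3 - 5) - 1) + 3)*(-1))² = ((3 + 0) + ((-2 - 1) + 3)*(-1))² = (3 + (-3 + 3)*(-1))² = (3 + 0*(-1))² = (3 + 0)² = 3² = 9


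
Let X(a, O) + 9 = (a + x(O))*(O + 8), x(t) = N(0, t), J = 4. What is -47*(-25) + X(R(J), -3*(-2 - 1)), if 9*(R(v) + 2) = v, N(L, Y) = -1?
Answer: 10103/9 ≈ 1122.6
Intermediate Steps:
R(v) = -2 + v/9
x(t) = -1
X(a, O) = -9 + (-1 + a)*(8 + O) (X(a, O) = -9 + (a - 1)*(O + 8) = -9 + (-1 + a)*(8 + O))
-47*(-25) + X(R(J), -3*(-2 - 1)) = -47*(-25) + (-17 - (-3)*(-2 - 1) + 8*(-2 + (1/9)*4) + (-3*(-2 - 1))*(-2 + (1/9)*4)) = 1175 + (-17 - (-3)*(-3) + 8*(-2 + 4/9) + (-3*(-3))*(-2 + 4/9)) = 1175 + (-17 - 1*9 + 8*(-14/9) + 9*(-14/9)) = 1175 + (-17 - 9 - 112/9 - 14) = 1175 - 472/9 = 10103/9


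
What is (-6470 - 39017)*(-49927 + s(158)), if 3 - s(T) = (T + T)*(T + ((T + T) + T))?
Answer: 11355192732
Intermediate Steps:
s(T) = 3 - 8*T² (s(T) = 3 - (T + T)*(T + ((T + T) + T)) = 3 - 2*T*(T + (2*T + T)) = 3 - 2*T*(T + 3*T) = 3 - 2*T*4*T = 3 - 8*T²)
(-6470 - 39017)*(-49927 + s(158)) = (-6470 - 39017)*(-49927 + (3 - 8*158²)) = -45487*(-49927 + (3 - 8*24964)) = -45487*(-49927 + (3 - 199712)) = -45487*(-49927 - 199709) = -45487*(-249636) = 11355192732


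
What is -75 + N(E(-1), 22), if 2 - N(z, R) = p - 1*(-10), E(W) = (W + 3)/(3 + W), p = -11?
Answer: -72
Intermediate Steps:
E(W) = 1 (E(W) = (3 + W)/(3 + W) = 1)
N(z, R) = 3 (N(z, R) = 2 - (-11 - 1*(-10)) = 2 - (-11 + 10) = 2 - 1*(-1) = 2 + 1 = 3)
-75 + N(E(-1), 22) = -75 + 3 = -72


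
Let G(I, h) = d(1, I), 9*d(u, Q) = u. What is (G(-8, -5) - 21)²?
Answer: 35344/81 ≈ 436.35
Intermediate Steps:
d(u, Q) = u/9
G(I, h) = ⅑ (G(I, h) = (⅑)*1 = ⅑)
(G(-8, -5) - 21)² = (⅑ - 21)² = (-188/9)² = 35344/81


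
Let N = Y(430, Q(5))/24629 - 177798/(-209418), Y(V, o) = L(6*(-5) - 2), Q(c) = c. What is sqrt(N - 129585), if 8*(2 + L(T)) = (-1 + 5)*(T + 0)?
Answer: 2*I*sqrt(197845237497945768181)/78147817 ≈ 359.98*I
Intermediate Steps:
L(T) = -2 + T/2 (L(T) = -2 + ((-1 + 5)*(T + 0))/8 = -2 + (4*T)/8 = -2 + T/2)
Y(V, o) = -18 (Y(V, o) = -2 + (6*(-5) - 2)/2 = -2 + (-30 - 2)/2 = -2 + (1/2)*(-32) = -2 - 16 = -18)
N = 66291173/78147817 (N = -18/24629 - 177798/(-209418) = -18*1/24629 - 177798*(-1/209418) = -18/24629 + 29633/34903 = 66291173/78147817 ≈ 0.84828)
sqrt(N - 129585) = sqrt(66291173/78147817 - 129585) = sqrt(-10126718574772/78147817) = 2*I*sqrt(197845237497945768181)/78147817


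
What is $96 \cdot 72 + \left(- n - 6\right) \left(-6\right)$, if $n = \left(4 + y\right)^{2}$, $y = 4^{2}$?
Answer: $9348$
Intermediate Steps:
$y = 16$
$n = 400$ ($n = \left(4 + 16\right)^{2} = 20^{2} = 400$)
$96 \cdot 72 + \left(- n - 6\right) \left(-6\right) = 96 \cdot 72 + \left(\left(-1\right) 400 - 6\right) \left(-6\right) = 6912 + \left(-400 - 6\right) \left(-6\right) = 6912 - -2436 = 6912 + 2436 = 9348$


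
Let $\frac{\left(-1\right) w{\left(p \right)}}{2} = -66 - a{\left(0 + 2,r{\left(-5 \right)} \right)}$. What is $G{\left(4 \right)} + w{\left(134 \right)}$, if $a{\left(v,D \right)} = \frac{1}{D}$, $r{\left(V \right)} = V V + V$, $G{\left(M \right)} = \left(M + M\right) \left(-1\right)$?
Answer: $\frac{1241}{10} \approx 124.1$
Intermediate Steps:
$G{\left(M \right)} = - 2 M$ ($G{\left(M \right)} = 2 M \left(-1\right) = - 2 M$)
$r{\left(V \right)} = V + V^{2}$ ($r{\left(V \right)} = V^{2} + V = V + V^{2}$)
$w{\left(p \right)} = \frac{1321}{10}$ ($w{\left(p \right)} = - 2 \left(-66 - \frac{1}{\left(-5\right) \left(1 - 5\right)}\right) = - 2 \left(-66 - \frac{1}{\left(-5\right) \left(-4\right)}\right) = - 2 \left(-66 - \frac{1}{20}\right) = \left(-2\right) \left(- \frac{1321}{20}\right) = \frac{1321}{10}$)
$G{\left(4 \right)} + w{\left(134 \right)} = \left(-2\right) 4 + \frac{1321}{10} = -8 + \frac{1321}{10} = \frac{1241}{10}$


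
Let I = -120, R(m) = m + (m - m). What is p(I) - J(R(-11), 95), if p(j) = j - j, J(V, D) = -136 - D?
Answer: 231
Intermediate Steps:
R(m) = m (R(m) = m + 0 = m)
p(j) = 0
p(I) - J(R(-11), 95) = 0 - (-136 - 1*95) = 0 - (-136 - 95) = 0 - 1*(-231) = 0 + 231 = 231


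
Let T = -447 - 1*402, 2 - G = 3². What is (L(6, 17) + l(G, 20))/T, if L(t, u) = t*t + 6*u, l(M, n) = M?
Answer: -131/849 ≈ -0.15430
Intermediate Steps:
G = -7 (G = 2 - 1*3² = 2 - 1*9 = 2 - 9 = -7)
L(t, u) = t² + 6*u
T = -849 (T = -447 - 402 = -849)
(L(6, 17) + l(G, 20))/T = ((6² + 6*17) - 7)/(-849) = ((36 + 102) - 7)*(-1/849) = (138 - 7)*(-1/849) = 131*(-1/849) = -131/849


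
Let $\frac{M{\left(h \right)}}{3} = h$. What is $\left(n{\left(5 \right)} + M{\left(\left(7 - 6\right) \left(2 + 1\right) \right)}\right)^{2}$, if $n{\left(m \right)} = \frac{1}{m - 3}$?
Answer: $\frac{361}{4} \approx 90.25$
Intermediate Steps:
$M{\left(h \right)} = 3 h$
$n{\left(m \right)} = \frac{1}{-3 + m}$
$\left(n{\left(5 \right)} + M{\left(\left(7 - 6\right) \left(2 + 1\right) \right)}\right)^{2} = \left(\frac{1}{-3 + 5} + 3 \left(7 - 6\right) \left(2 + 1\right)\right)^{2} = \left(\frac{1}{2} + 3 \cdot 1 \cdot 3\right)^{2} = \left(\frac{1}{2} + 3 \cdot 3\right)^{2} = \left(\frac{1}{2} + 9\right)^{2} = \left(\frac{19}{2}\right)^{2} = \frac{361}{4}$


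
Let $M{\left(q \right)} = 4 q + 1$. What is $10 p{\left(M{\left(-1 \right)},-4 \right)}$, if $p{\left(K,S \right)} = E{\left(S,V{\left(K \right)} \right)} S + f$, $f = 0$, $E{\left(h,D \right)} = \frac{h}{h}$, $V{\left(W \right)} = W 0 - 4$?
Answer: $-40$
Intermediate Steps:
$V{\left(W \right)} = -4$ ($V{\left(W \right)} = 0 - 4 = -4$)
$E{\left(h,D \right)} = 1$
$M{\left(q \right)} = 1 + 4 q$
$p{\left(K,S \right)} = S$ ($p{\left(K,S \right)} = 1 S + 0 = S + 0 = S$)
$10 p{\left(M{\left(-1 \right)},-4 \right)} = 10 \left(-4\right) = -40$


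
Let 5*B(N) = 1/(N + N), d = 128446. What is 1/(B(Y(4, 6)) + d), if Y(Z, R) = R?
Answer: 60/7706761 ≈ 7.7854e-6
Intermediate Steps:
B(N) = 1/(10*N) (B(N) = 1/(5*(N + N)) = 1/(5*((2*N))) = (1/(2*N))/5 = 1/(10*N))
1/(B(Y(4, 6)) + d) = 1/((⅒)/6 + 128446) = 1/((⅒)*(⅙) + 128446) = 1/(1/60 + 128446) = 1/(7706761/60) = 60/7706761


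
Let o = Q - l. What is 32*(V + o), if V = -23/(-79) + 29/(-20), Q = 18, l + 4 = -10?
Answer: 389832/395 ≈ 986.92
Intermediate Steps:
l = -14 (l = -4 - 10 = -14)
V = -1831/1580 (V = -23*(-1/79) + 29*(-1/20) = 23/79 - 29/20 = -1831/1580 ≈ -1.1589)
o = 32 (o = 18 - 1*(-14) = 18 + 14 = 32)
32*(V + o) = 32*(-1831/1580 + 32) = 32*(48729/1580) = 389832/395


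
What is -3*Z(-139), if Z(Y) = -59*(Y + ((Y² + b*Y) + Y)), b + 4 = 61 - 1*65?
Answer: 3567435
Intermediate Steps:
b = -8 (b = -4 + (61 - 1*65) = -4 + (61 - 65) = -4 - 4 = -8)
Z(Y) = -59*Y² + 354*Y (Z(Y) = -59*(Y + ((Y² - 8*Y) + Y)) = -59*(Y + (Y² - 7*Y)) = -59*(Y² - 6*Y) = -59*Y² + 354*Y)
-3*Z(-139) = -177*(-139)*(6 - 1*(-139)) = -177*(-139)*(6 + 139) = -177*(-139)*145 = -3*(-1189145) = 3567435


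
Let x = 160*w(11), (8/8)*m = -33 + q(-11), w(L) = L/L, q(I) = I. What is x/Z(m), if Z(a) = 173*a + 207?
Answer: -32/1481 ≈ -0.021607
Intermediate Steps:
w(L) = 1
m = -44 (m = -33 - 11 = -44)
Z(a) = 207 + 173*a
x = 160 (x = 160*1 = 160)
x/Z(m) = 160/(207 + 173*(-44)) = 160/(207 - 7612) = 160/(-7405) = 160*(-1/7405) = -32/1481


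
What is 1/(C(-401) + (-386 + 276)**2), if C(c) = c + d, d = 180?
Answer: 1/11879 ≈ 8.4182e-5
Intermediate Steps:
C(c) = 180 + c (C(c) = c + 180 = 180 + c)
1/(C(-401) + (-386 + 276)**2) = 1/((180 - 401) + (-386 + 276)**2) = 1/(-221 + (-110)**2) = 1/(-221 + 12100) = 1/11879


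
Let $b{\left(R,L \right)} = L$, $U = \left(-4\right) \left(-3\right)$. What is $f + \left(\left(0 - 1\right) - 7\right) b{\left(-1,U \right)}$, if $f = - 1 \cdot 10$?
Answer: $-106$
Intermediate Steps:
$U = 12$
$f = -10$ ($f = \left(-1\right) 10 = -10$)
$f + \left(\left(0 - 1\right) - 7\right) b{\left(-1,U \right)} = -10 + \left(\left(0 - 1\right) - 7\right) 12 = -10 + \left(-1 - 7\right) 12 = -10 - 96 = -106$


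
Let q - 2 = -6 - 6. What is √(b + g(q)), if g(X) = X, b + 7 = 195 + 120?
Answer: √298 ≈ 17.263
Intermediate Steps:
q = -10 (q = 2 + (-6 - 6) = 2 - 12 = -10)
b = 308 (b = -7 + (195 + 120) = -7 + 315 = 308)
√(b + g(q)) = √(308 - 10) = √298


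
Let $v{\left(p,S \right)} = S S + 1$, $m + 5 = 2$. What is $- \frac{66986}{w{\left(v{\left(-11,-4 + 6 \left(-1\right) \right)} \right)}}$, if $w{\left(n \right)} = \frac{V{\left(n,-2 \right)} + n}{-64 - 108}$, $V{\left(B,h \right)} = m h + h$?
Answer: $\frac{11521592}{105} \approx 1.0973 \cdot 10^{5}$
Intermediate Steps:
$m = -3$ ($m = -5 + 2 = -3$)
$v{\left(p,S \right)} = 1 + S^{2}$ ($v{\left(p,S \right)} = S^{2} + 1 = 1 + S^{2}$)
$V{\left(B,h \right)} = - 2 h$ ($V{\left(B,h \right)} = - 3 h + h = - 2 h$)
$w{\left(n \right)} = - \frac{1}{43} - \frac{n}{172}$ ($w{\left(n \right)} = \frac{\left(-2\right) \left(-2\right) + n}{-64 - 108} = \frac{4 + n}{-172} = \left(4 + n\right) \left(- \frac{1}{172}\right) = - \frac{1}{43} - \frac{n}{172}$)
$- \frac{66986}{w{\left(v{\left(-11,-4 + 6 \left(-1\right) \right)} \right)}} = - \frac{66986}{- \frac{1}{43} - \frac{1 + \left(-4 + 6 \left(-1\right)\right)^{2}}{172}} = - \frac{66986}{- \frac{1}{43} - \frac{1 + \left(-4 - 6\right)^{2}}{172}} = - \frac{66986}{- \frac{1}{43} - \frac{1 + \left(-10\right)^{2}}{172}} = - \frac{66986}{- \frac{1}{43} - \frac{1 + 100}{172}} = - \frac{66986}{- \frac{1}{43} - \frac{101}{172}} = - \frac{66986}{- \frac{105}{172}} = \left(-66986\right) \left(- \frac{172}{105}\right) = \frac{11521592}{105}$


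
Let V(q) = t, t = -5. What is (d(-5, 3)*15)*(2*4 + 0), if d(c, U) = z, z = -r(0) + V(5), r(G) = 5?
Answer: -1200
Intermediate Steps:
V(q) = -5
z = -10 (z = -1*5 - 5 = -5 - 5 = -10)
d(c, U) = -10
(d(-5, 3)*15)*(2*4 + 0) = (-10*15)*(2*4 + 0) = -150*(8 + 0) = -150*8 = -1200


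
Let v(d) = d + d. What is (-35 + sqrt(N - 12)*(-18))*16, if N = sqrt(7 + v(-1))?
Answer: -560 - 288*I*sqrt(12 - sqrt(5)) ≈ -560.0 - 899.92*I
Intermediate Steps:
v(d) = 2*d
N = sqrt(5) (N = sqrt(7 + 2*(-1)) = sqrt(7 - 2) = sqrt(5) ≈ 2.2361)
(-35 + sqrt(N - 12)*(-18))*16 = (-35 + sqrt(sqrt(5) - 12)*(-18))*16 = (-35 + sqrt(-12 + sqrt(5))*(-18))*16 = (-35 - 18*sqrt(-12 + sqrt(5)))*16 = -560 - 288*sqrt(-12 + sqrt(5))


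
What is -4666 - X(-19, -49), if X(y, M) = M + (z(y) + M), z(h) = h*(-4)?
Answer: -4644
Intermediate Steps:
z(h) = -4*h
X(y, M) = -4*y + 2*M (X(y, M) = M + (-4*y + M) = M + (M - 4*y) = -4*y + 2*M)
-4666 - X(-19, -49) = -4666 - (-4*(-19) + 2*(-49)) = -4666 - (76 - 98) = -4666 - 1*(-22) = -4666 + 22 = -4644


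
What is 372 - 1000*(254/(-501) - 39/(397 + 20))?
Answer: 67724708/69639 ≈ 972.51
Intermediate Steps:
372 - 1000*(254/(-501) - 39/(397 + 20)) = 372 - 1000*(254*(-1/501) - 39/417) = 372 - 1000*(-254/501 - 39*1/417) = 372 - 1000*(-254/501 - 13/139) = 372 - 1000*(-41819/69639) = 372 + 41819000/69639 = 67724708/69639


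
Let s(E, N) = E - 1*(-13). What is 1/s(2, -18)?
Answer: 1/15 ≈ 0.066667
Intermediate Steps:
s(E, N) = 13 + E (s(E, N) = E + 13 = 13 + E)
1/s(2, -18) = 1/(13 + 2) = 1/15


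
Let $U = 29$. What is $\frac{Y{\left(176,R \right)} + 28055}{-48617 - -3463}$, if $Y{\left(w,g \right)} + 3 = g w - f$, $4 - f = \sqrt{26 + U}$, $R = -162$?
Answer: $\frac{232}{22577} - \frac{\sqrt{55}}{45154} \approx 0.010112$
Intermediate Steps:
$f = 4 - \sqrt{55}$ ($f = 4 - \sqrt{26 + 29} = 4 - \sqrt{55} \approx -3.4162$)
$Y{\left(w,g \right)} = -7 + \sqrt{55} + g w$ ($Y{\left(w,g \right)} = -3 - \left(4 - \sqrt{55} - g w\right) = -3 + \left(-4 + \sqrt{55} + g w\right) = -7 + \sqrt{55} + g w$)
$\frac{Y{\left(176,R \right)} + 28055}{-48617 - -3463} = \frac{\left(-7 + \sqrt{55} - 28512\right) + 28055}{-48617 - -3463} = \frac{\left(-7 + \sqrt{55} - 28512\right) + 28055}{-48617 + \left(-17 + 3480\right)} = \frac{\left(-28519 + \sqrt{55}\right) + 28055}{-48617 + 3463} = \frac{-464 + \sqrt{55}}{-45154} = \left(-464 + \sqrt{55}\right) \left(- \frac{1}{45154}\right) = \frac{232}{22577} - \frac{\sqrt{55}}{45154}$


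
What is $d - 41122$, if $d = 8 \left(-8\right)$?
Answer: $-41186$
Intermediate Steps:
$d = -64$
$d - 41122 = -64 - 41122 = -41186$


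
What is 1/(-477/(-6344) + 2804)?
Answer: 6344/17789053 ≈ 0.00035662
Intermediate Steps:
1/(-477/(-6344) + 2804) = 1/(-477*(-1/6344) + 2804) = 1/(477/6344 + 2804) = 1/(17789053/6344) = 6344/17789053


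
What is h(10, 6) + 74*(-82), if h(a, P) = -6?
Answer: -6074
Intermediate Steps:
h(10, 6) + 74*(-82) = -6 + 74*(-82) = -6 - 6068 = -6074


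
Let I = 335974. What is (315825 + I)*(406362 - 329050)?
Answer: 50391884288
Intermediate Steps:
(315825 + I)*(406362 - 329050) = (315825 + 335974)*(406362 - 329050) = 651799*77312 = 50391884288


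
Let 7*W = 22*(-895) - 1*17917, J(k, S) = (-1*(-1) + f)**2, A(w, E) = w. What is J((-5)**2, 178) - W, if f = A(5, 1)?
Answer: 37859/7 ≈ 5408.4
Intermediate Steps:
f = 5
J(k, S) = 36 (J(k, S) = (-1*(-1) + 5)**2 = (1 + 5)**2 = 6**2 = 36)
W = -37607/7 (W = (22*(-895) - 1*17917)/7 = (-19690 - 17917)/7 = (1/7)*(-37607) = -37607/7 ≈ -5372.4)
J((-5)**2, 178) - W = 36 - 1*(-37607/7) = 36 + 37607/7 = 37859/7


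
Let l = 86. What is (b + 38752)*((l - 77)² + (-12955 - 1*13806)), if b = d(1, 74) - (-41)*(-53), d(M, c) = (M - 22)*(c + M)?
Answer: -933906720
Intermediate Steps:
d(M, c) = (-22 + M)*(M + c)
b = -3748 (b = (1² - 22*1 - 22*74 + 1*74) - (-41)*(-53) = (1 - 22 - 1628 + 74) - 1*2173 = -1575 - 2173 = -3748)
(b + 38752)*((l - 77)² + (-12955 - 1*13806)) = (-3748 + 38752)*((86 - 77)² + (-12955 - 1*13806)) = 35004*(9² + (-12955 - 13806)) = 35004*(81 - 26761) = 35004*(-26680) = -933906720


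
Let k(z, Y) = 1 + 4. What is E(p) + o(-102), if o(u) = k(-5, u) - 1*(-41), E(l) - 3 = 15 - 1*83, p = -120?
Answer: -19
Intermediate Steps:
k(z, Y) = 5
E(l) = -65 (E(l) = 3 + (15 - 1*83) = 3 + (15 - 83) = 3 - 68 = -65)
o(u) = 46 (o(u) = 5 - 1*(-41) = 5 + 41 = 46)
E(p) + o(-102) = -65 + 46 = -19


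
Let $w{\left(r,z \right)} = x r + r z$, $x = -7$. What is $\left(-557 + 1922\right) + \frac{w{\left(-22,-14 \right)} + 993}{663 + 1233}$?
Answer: $\frac{863165}{632} \approx 1365.8$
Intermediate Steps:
$w{\left(r,z \right)} = - 7 r + r z$
$\left(-557 + 1922\right) + \frac{w{\left(-22,-14 \right)} + 993}{663 + 1233} = \left(-557 + 1922\right) + \frac{- 22 \left(-7 - 14\right) + 993}{663 + 1233} = 1365 + \frac{\left(-22\right) \left(-21\right) + 993}{1896} = 1365 + \left(462 + 993\right) \frac{1}{1896} = 1365 + 1455 \cdot \frac{1}{1896} = 1365 + \frac{485}{632} = \frac{863165}{632}$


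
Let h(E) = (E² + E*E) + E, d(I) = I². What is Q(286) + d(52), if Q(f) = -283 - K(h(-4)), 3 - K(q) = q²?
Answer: 3202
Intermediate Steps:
h(E) = E + 2*E² (h(E) = (E² + E²) + E = 2*E² + E = E + 2*E²)
K(q) = 3 - q²
Q(f) = 498 (Q(f) = -283 - (3 - (-4*(1 + 2*(-4)))²) = -283 - (3 - (-4*(1 - 8))²) = -283 - (3 - (-4*(-7))²) = -283 - (3 - 1*28²) = -283 - (3 - 1*784) = -283 - (3 - 784) = -283 - 1*(-781) = -283 + 781 = 498)
Q(286) + d(52) = 498 + 52² = 498 + 2704 = 3202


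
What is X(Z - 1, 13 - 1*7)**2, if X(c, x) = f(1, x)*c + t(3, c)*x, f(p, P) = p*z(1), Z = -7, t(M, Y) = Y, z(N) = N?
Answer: 3136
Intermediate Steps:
f(p, P) = p (f(p, P) = p*1 = p)
X(c, x) = c + c*x (X(c, x) = 1*c + c*x = c + c*x)
X(Z - 1, 13 - 1*7)**2 = ((-7 - 1)*(1 + (13 - 1*7)))**2 = (-8*(1 + (13 - 7)))**2 = (-8*(1 + 6))**2 = (-8*7)**2 = (-56)**2 = 3136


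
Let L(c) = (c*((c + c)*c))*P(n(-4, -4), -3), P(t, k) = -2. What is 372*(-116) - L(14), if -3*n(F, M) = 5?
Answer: -32176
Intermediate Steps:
n(F, M) = -5/3 (n(F, M) = -1/3*5 = -5/3)
L(c) = -4*c**3 (L(c) = (c*((c + c)*c))*(-2) = (c*((2*c)*c))*(-2) = (c*(2*c**2))*(-2) = (2*c**3)*(-2) = -4*c**3)
372*(-116) - L(14) = 372*(-116) - (-4)*14**3 = -43152 - (-4)*2744 = -43152 - 1*(-10976) = -43152 + 10976 = -32176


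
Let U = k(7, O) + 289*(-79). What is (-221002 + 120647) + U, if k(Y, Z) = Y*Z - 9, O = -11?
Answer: -123272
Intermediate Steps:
k(Y, Z) = -9 + Y*Z
U = -22917 (U = (-9 + 7*(-11)) + 289*(-79) = (-9 - 77) - 22831 = -86 - 22831 = -22917)
(-221002 + 120647) + U = (-221002 + 120647) - 22917 = -100355 - 22917 = -123272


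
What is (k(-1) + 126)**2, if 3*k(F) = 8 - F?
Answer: 16641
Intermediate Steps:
k(F) = 8/3 - F/3 (k(F) = (8 - F)/3 = 8/3 - F/3)
(k(-1) + 126)**2 = ((8/3 - 1/3*(-1)) + 126)**2 = ((8/3 + 1/3) + 126)**2 = (3 + 126)**2 = 129**2 = 16641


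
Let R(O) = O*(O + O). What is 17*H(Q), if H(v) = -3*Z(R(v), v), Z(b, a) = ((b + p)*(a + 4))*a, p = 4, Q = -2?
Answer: 2448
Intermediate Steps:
R(O) = 2*O² (R(O) = O*(2*O) = 2*O²)
Z(b, a) = a*(4 + a)*(4 + b) (Z(b, a) = ((b + 4)*(a + 4))*a = ((4 + b)*(4 + a))*a = ((4 + a)*(4 + b))*a = a*(4 + a)*(4 + b))
H(v) = -3*v*(16 + 2*v³ + 4*v + 8*v²) (H(v) = -3*v*(16 + 4*v + 4*(2*v²) + v*(2*v²)) = -3*v*(16 + 4*v + 8*v² + 2*v³) = -3*v*(16 + 2*v³ + 4*v + 8*v²))
17*H(Q) = 17*(-6*(-2)*(8 + (-2)³ + 2*(-2) + 4*(-2)²)) = 17*(-6*(-2)*(8 - 8 - 4 + 4*4)) = 17*(-6*(-2)*(8 - 8 - 4 + 16)) = 17*(-6*(-2)*12) = 17*144 = 2448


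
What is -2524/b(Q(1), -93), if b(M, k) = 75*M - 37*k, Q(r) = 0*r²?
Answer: -2524/3441 ≈ -0.73351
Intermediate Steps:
Q(r) = 0
b(M, k) = -37*k + 75*M
-2524/b(Q(1), -93) = -2524/(-37*(-93) + 75*0) = -2524/(3441 + 0) = -2524/3441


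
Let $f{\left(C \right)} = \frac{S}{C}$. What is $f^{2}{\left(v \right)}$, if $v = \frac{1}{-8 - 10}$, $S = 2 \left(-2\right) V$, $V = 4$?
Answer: $82944$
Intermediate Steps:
$S = -16$ ($S = 2 \left(-2\right) 4 = \left(-4\right) 4 = -16$)
$v = - \frac{1}{18}$ ($v = \frac{1}{-18} = - \frac{1}{18} \approx -0.055556$)
$f{\left(C \right)} = - \frac{16}{C}$
$f^{2}{\left(v \right)} = \left(- \frac{16}{- \frac{1}{18}}\right)^{2} = \left(\left(-16\right) \left(-18\right)\right)^{2} = 288^{2} = 82944$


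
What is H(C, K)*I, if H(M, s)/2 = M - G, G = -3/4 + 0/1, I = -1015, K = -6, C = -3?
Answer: 9135/2 ≈ 4567.5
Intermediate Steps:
G = -3/4 (G = -3*1/4 + 0*1 = -3/4 + 0 = -3/4 ≈ -0.75000)
H(M, s) = 3/2 + 2*M (H(M, s) = 2*(M - 1*(-3/4)) = 2*(M + 3/4) = 2*(3/4 + M) = 3/2 + 2*M)
H(C, K)*I = (3/2 + 2*(-3))*(-1015) = (3/2 - 6)*(-1015) = -9/2*(-1015) = 9135/2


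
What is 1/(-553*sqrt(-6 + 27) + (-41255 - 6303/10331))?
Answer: -4403193155348/180971003969560435 + 59021447233*sqrt(21)/180971003969560435 ≈ -2.2836e-5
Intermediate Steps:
1/(-553*sqrt(-6 + 27) + (-41255 - 6303/10331)) = 1/(-553*sqrt(21) + (-41255 - 6303*1/10331)) = 1/(-553*sqrt(21) + (-41255 - 6303/10331)) = 1/(-553*sqrt(21) - 426211708/10331) = 1/(-426211708/10331 - 553*sqrt(21))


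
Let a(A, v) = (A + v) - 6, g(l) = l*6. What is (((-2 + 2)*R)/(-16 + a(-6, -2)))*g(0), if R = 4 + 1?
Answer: 0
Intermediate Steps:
g(l) = 6*l
a(A, v) = -6 + A + v
R = 5
(((-2 + 2)*R)/(-16 + a(-6, -2)))*g(0) = (((-2 + 2)*5)/(-16 + (-6 - 6 - 2)))*(6*0) = ((0*5)/(-16 - 14))*0 = (0/(-30))*0 = (0*(-1/30))*0 = 0*0 = 0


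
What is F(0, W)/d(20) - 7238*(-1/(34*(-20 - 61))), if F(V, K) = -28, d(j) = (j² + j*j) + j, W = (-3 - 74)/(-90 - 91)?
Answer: -751534/282285 ≈ -2.6623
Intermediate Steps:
W = 77/181 (W = -77/(-181) = -77*(-1/181) = 77/181 ≈ 0.42541)
d(j) = j + 2*j² (d(j) = (j² + j²) + j = 2*j² + j = j + 2*j²)
F(0, W)/d(20) - 7238*(-1/(34*(-20 - 61))) = -28*1/(20*(1 + 2*20)) - 7238*(-1/(34*(-20 - 61))) = -28*1/(20*(1 + 40)) - 7238/((-81*(-34))) = -28/(20*41) - 7238/2754 = -28/820 - 7238*1/2754 = -28*1/820 - 3619/1377 = -7/205 - 3619/1377 = -751534/282285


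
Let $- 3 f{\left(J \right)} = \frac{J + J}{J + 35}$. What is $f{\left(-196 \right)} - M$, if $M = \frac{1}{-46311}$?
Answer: $- \frac{864449}{1065153} \approx -0.81157$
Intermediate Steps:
$f{\left(J \right)} = - \frac{2 J}{3 \left(35 + J\right)}$ ($f{\left(J \right)} = - \frac{\left(J + J\right) \frac{1}{J + 35}}{3} = - \frac{2 J \frac{1}{35 + J}}{3} = - \frac{2 J}{3 \left(35 + J\right)}$)
$M = - \frac{1}{46311} \approx -2.1593 \cdot 10^{-5}$
$f{\left(-196 \right)} - M = \left(-2\right) \left(-196\right) \frac{1}{105 + 3 \left(-196\right)} - - \frac{1}{46311} = \left(-2\right) \left(-196\right) \frac{1}{105 - 588} + \frac{1}{46311} = \left(-2\right) \left(-196\right) \frac{1}{-483} + \frac{1}{46311} = \left(-2\right) \left(-196\right) \left(- \frac{1}{483}\right) + \frac{1}{46311} = - \frac{56}{69} + \frac{1}{46311} = - \frac{864449}{1065153}$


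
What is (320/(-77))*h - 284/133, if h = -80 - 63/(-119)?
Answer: 8160972/24871 ≈ 328.13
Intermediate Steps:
h = -1351/17 (h = -80 - 63*(-1/119) = -80 + 9/17 = -1351/17 ≈ -79.471)
(320/(-77))*h - 284/133 = (320/(-77))*(-1351/17) - 284/133 = (320*(-1/77))*(-1351/17) - 284*1/133 = -320/77*(-1351/17) - 284/133 = 61760/187 - 284/133 = 8160972/24871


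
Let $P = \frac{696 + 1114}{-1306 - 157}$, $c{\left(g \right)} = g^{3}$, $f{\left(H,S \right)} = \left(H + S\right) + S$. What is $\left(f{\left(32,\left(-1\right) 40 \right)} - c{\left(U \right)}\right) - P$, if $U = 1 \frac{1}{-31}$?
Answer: $- \frac{2038120011}{43584233} \approx -46.763$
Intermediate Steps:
$f{\left(H,S \right)} = H + 2 S$
$U = - \frac{1}{31}$ ($U = 1 \left(- \frac{1}{31}\right) = - \frac{1}{31} \approx -0.032258$)
$P = - \frac{1810}{1463}$ ($P = \frac{1810}{-1463} = 1810 \left(- \frac{1}{1463}\right) = - \frac{1810}{1463} \approx -1.2372$)
$\left(f{\left(32,\left(-1\right) 40 \right)} - c{\left(U \right)}\right) - P = \left(\left(32 + 2 \left(\left(-1\right) 40\right)\right) - \left(- \frac{1}{31}\right)^{3}\right) - - \frac{1810}{1463} = \left(\left(32 + 2 \left(-40\right)\right) - - \frac{1}{29791}\right) + \frac{1810}{1463} = \left(\left(32 - 80\right) + \frac{1}{29791}\right) + \frac{1810}{1463} = \left(-48 + \frac{1}{29791}\right) + \frac{1810}{1463} = - \frac{1429967}{29791} + \frac{1810}{1463} = - \frac{2038120011}{43584233}$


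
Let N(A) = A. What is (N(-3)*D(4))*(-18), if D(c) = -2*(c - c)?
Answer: 0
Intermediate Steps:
D(c) = 0 (D(c) = -2*0 = 0)
(N(-3)*D(4))*(-18) = -3*0*(-18) = 0*(-18) = 0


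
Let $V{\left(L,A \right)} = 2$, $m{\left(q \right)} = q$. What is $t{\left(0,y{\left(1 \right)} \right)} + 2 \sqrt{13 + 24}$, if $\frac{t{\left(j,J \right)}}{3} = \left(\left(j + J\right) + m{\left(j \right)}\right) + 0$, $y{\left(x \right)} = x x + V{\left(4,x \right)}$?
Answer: $9 + 2 \sqrt{37} \approx 21.166$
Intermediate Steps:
$y{\left(x \right)} = 2 + x^{2}$ ($y{\left(x \right)} = x x + 2 = x^{2} + 2 = 2 + x^{2}$)
$t{\left(j,J \right)} = 3 J + 6 j$ ($t{\left(j,J \right)} = 3 \left(\left(\left(j + J\right) + j\right) + 0\right) = 3 \left(\left(\left(J + j\right) + j\right) + 0\right) = 3 \left(\left(J + 2 j\right) + 0\right) = 3 \left(J + 2 j\right) = 3 J + 6 j$)
$t{\left(0,y{\left(1 \right)} \right)} + 2 \sqrt{13 + 24} = \left(3 \left(2 + 1^{2}\right) + 6 \cdot 0\right) + 2 \sqrt{13 + 24} = \left(3 \left(2 + 1\right) + 0\right) + 2 \sqrt{37} = \left(3 \cdot 3 + 0\right) + 2 \sqrt{37} = \left(9 + 0\right) + 2 \sqrt{37} = 9 + 2 \sqrt{37}$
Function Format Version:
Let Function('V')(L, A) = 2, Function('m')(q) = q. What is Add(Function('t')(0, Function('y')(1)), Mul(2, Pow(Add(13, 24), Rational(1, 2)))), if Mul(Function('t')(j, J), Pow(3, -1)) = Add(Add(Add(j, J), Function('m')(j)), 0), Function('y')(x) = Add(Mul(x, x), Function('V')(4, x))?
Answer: Add(9, Mul(2, Pow(37, Rational(1, 2)))) ≈ 21.166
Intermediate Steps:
Function('y')(x) = Add(2, Pow(x, 2)) (Function('y')(x) = Add(Mul(x, x), 2) = Add(Pow(x, 2), 2) = Add(2, Pow(x, 2)))
Function('t')(j, J) = Add(Mul(3, J), Mul(6, j)) (Function('t')(j, J) = Mul(3, Add(Add(Add(j, J), j), 0)) = Mul(3, Add(Add(Add(J, j), j), 0)) = Mul(3, Add(Add(J, Mul(2, j)), 0)) = Mul(3, Add(J, Mul(2, j))) = Add(Mul(3, J), Mul(6, j)))
Add(Function('t')(0, Function('y')(1)), Mul(2, Pow(Add(13, 24), Rational(1, 2)))) = Add(Add(Mul(3, Add(2, Pow(1, 2))), Mul(6, 0)), Mul(2, Pow(Add(13, 24), Rational(1, 2)))) = Add(Add(Mul(3, Add(2, 1)), 0), Mul(2, Pow(37, Rational(1, 2)))) = Add(Add(Mul(3, 3), 0), Mul(2, Pow(37, Rational(1, 2)))) = Add(Add(9, 0), Mul(2, Pow(37, Rational(1, 2)))) = Add(9, Mul(2, Pow(37, Rational(1, 2))))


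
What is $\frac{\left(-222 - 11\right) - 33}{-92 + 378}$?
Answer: $- \frac{133}{143} \approx -0.93007$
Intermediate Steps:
$\frac{\left(-222 - 11\right) - 33}{-92 + 378} = \frac{\left(-222 - 11\right) - 33}{286} = \left(-233 - 33\right) \frac{1}{286} = \left(-266\right) \frac{1}{286} = - \frac{133}{143}$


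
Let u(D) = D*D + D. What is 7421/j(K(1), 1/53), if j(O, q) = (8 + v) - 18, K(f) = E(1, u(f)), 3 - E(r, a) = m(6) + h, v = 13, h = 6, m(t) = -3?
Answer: 7421/3 ≈ 2473.7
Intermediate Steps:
u(D) = D + D² (u(D) = D² + D = D + D²)
E(r, a) = 0 (E(r, a) = 3 - (-3 + 6) = 3 - 1*3 = 3 - 3 = 0)
K(f) = 0
j(O, q) = 3 (j(O, q) = (8 + 13) - 18 = 21 - 18 = 3)
7421/j(K(1), 1/53) = 7421/3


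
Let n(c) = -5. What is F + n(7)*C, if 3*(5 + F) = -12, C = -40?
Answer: 191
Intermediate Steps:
F = -9 (F = -5 + (⅓)*(-12) = -5 - 4 = -9)
F + n(7)*C = -9 - 5*(-40) = -9 + 200 = 191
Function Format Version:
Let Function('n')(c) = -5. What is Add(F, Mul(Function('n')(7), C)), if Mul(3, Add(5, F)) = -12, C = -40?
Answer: 191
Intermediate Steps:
F = -9 (F = Add(-5, Mul(Rational(1, 3), -12)) = Add(-5, -4) = -9)
Add(F, Mul(Function('n')(7), C)) = Add(-9, Mul(-5, -40)) = Add(-9, 200) = 191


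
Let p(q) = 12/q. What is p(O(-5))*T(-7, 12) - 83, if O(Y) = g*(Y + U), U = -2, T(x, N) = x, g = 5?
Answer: -403/5 ≈ -80.600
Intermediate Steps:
O(Y) = -10 + 5*Y (O(Y) = 5*(Y - 2) = 5*(-2 + Y) = -10 + 5*Y)
p(O(-5))*T(-7, 12) - 83 = (12/(-10 + 5*(-5)))*(-7) - 83 = (12/(-10 - 25))*(-7) - 83 = (12/(-35))*(-7) - 83 = (12*(-1/35))*(-7) - 83 = -12/35*(-7) - 83 = 12/5 - 83 = -403/5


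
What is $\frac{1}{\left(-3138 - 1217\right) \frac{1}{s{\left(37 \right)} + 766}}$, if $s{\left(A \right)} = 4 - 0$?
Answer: $- \frac{154}{871} \approx -0.17681$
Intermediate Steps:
$s{\left(A \right)} = 4$ ($s{\left(A \right)} = 4 + 0 = 4$)
$\frac{1}{\left(-3138 - 1217\right) \frac{1}{s{\left(37 \right)} + 766}} = \frac{1}{\left(-3138 - 1217\right) \frac{1}{4 + 766}} = \frac{1}{\left(-4355\right) \frac{1}{770}} = \frac{1}{- \frac{871}{154}} = - \frac{154}{871}$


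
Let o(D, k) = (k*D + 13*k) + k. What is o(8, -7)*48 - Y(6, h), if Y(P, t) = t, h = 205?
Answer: -7597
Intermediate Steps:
o(D, k) = 14*k + D*k (o(D, k) = (D*k + 13*k) + k = (13*k + D*k) + k = 14*k + D*k)
o(8, -7)*48 - Y(6, h) = -7*(14 + 8)*48 - 1*205 = -7*22*48 - 205 = -154*48 - 205 = -7392 - 205 = -7597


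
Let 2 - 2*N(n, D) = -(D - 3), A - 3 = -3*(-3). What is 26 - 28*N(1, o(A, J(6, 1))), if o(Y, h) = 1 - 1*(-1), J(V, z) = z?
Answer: 12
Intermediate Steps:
A = 12 (A = 3 - 3*(-3) = 3 + 9 = 12)
o(Y, h) = 2 (o(Y, h) = 1 + 1 = 2)
N(n, D) = -½ + D/2 (N(n, D) = 1 - (-1)*(D - 3)/2 = 1 - (-1)*(-3 + D)/2 = 1 - (3 - D)/2 = 1 + (-3/2 + D/2) = -½ + D/2)
26 - 28*N(1, o(A, J(6, 1))) = 26 - 28*(-½ + (½)*2) = 26 - 28*(-½ + 1) = 26 - 28*½ = 26 - 14 = 12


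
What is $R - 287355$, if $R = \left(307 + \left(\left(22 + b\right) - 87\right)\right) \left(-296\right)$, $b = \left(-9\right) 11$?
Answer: $-329683$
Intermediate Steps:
$b = -99$
$R = -42328$ ($R = \left(307 + \left(\left(22 - 99\right) - 87\right)\right) \left(-296\right) = \left(307 - 164\right) \left(-296\right) = 143 \left(-296\right) = -42328$)
$R - 287355 = -42328 - 287355 = -329683$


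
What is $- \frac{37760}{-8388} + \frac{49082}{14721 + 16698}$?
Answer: $\frac{44391146}{7320627} \approx 6.0638$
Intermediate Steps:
$- \frac{37760}{-8388} + \frac{49082}{14721 + 16698} = \left(-37760\right) \left(- \frac{1}{8388}\right) + \frac{49082}{31419} = \frac{9440}{2097} + 49082 \cdot \frac{1}{31419} = \frac{9440}{2097} + \frac{49082}{31419} = \frac{44391146}{7320627}$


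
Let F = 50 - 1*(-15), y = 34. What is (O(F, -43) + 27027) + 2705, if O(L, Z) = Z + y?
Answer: 29723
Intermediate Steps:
F = 65 (F = 50 + 15 = 65)
O(L, Z) = 34 + Z (O(L, Z) = Z + 34 = 34 + Z)
(O(F, -43) + 27027) + 2705 = ((34 - 43) + 27027) + 2705 = (-9 + 27027) + 2705 = 27018 + 2705 = 29723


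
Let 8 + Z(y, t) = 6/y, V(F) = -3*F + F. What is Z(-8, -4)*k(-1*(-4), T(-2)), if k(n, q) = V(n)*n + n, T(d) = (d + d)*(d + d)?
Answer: 245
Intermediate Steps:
V(F) = -2*F
Z(y, t) = -8 + 6/y
T(d) = 4*d² (T(d) = (2*d)*(2*d) = 4*d²)
k(n, q) = n - 2*n² (k(n, q) = (-2*n)*n + n = -2*n² + n = n - 2*n²)
Z(-8, -4)*k(-1*(-4), T(-2)) = (-8 + 6/(-8))*((-1*(-4))*(1 - (-2)*(-4))) = (-8 + 6*(-⅛))*(4*(1 - 2*4)) = (-8 - ¾)*(4*(1 - 8)) = -35*(-7) = -35/4*(-28) = 245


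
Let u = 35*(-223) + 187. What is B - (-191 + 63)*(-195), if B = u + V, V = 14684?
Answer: -17894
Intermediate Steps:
u = -7618 (u = -7805 + 187 = -7618)
B = 7066 (B = -7618 + 14684 = 7066)
B - (-191 + 63)*(-195) = 7066 - (-191 + 63)*(-195) = 7066 - (-128)*(-195) = 7066 - 1*24960 = 7066 - 24960 = -17894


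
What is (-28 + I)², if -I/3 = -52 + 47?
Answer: 169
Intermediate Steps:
I = 15 (I = -3*(-52 + 47) = -3*(-5) = 15)
(-28 + I)² = (-28 + 15)² = (-13)² = 169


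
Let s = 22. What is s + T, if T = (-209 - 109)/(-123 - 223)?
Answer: 3965/173 ≈ 22.919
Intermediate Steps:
T = 159/173 (T = -318/(-346) = -318*(-1/346) = 159/173 ≈ 0.91908)
s + T = 22 + 159/173 = 3965/173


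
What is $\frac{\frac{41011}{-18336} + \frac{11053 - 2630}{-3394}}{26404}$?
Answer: $- \frac{146817731}{821591933568} \approx -0.0001787$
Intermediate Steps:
$\frac{\frac{41011}{-18336} + \frac{11053 - 2630}{-3394}}{26404} = \left(41011 \left(- \frac{1}{18336}\right) + \left(11053 - 2630\right) \left(- \frac{1}{3394}\right)\right) \frac{1}{26404} = \left(- \frac{41011}{18336} + 8423 \left(- \frac{1}{3394}\right)\right) \frac{1}{26404} = \left(- \frac{41011}{18336} - \frac{8423}{3394}\right) \frac{1}{26404} = \left(- \frac{146817731}{31116192}\right) \frac{1}{26404} = - \frac{146817731}{821591933568}$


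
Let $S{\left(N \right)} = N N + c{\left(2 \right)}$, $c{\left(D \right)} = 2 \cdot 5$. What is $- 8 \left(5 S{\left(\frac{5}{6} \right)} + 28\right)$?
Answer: $- \frac{5866}{9} \approx -651.78$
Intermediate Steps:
$c{\left(D \right)} = 10$
$S{\left(N \right)} = 10 + N^{2}$ ($S{\left(N \right)} = N N + 10 = N^{2} + 10 = 10 + N^{2}$)
$- 8 \left(5 S{\left(\frac{5}{6} \right)} + 28\right) = - 8 \left(5 \left(10 + \left(\frac{5}{6}\right)^{2}\right) + 28\right) = - 8 \left(5 \left(10 + \frac{25}{36}\right) + 28\right) = - 8 \left(5 \cdot \frac{385}{36} + 28\right) = - 8 \left(\frac{1925}{36} + 28\right) = \left(-8\right) \frac{2933}{36} = - \frac{5866}{9}$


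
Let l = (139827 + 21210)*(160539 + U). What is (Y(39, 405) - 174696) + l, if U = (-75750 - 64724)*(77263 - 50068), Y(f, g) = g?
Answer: -615166153731258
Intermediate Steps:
U = -3820190430 (U = -140474*27195 = -3820190430)
l = -615166153556967 (l = (139827 + 21210)*(160539 - 3820190430) = 161037*(-3820029891) = -615166153556967)
(Y(39, 405) - 174696) + l = (405 - 174696) - 615166153556967 = -174291 - 615166153556967 = -615166153731258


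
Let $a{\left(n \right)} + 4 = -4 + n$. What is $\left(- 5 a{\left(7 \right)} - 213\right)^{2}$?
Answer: $43264$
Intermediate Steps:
$a{\left(n \right)} = -8 + n$ ($a{\left(n \right)} = -4 + \left(-4 + n\right) = -8 + n$)
$\left(- 5 a{\left(7 \right)} - 213\right)^{2} = \left(- 5 \left(-8 + 7\right) - 213\right)^{2} = \left(\left(-5\right) \left(-1\right) - 213\right)^{2} = \left(5 - 213\right)^{2} = \left(-208\right)^{2} = 43264$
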